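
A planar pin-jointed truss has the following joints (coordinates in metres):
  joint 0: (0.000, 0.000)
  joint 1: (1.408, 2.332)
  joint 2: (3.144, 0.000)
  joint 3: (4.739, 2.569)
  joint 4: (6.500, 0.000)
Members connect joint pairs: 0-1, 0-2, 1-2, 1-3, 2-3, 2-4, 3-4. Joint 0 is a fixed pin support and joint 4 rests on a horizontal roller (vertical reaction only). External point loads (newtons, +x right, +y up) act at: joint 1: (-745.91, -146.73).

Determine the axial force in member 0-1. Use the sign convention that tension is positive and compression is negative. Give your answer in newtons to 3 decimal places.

-446.877

N=5 nodes, M=7 members, R=3 reactions → 2N=10, M+R=10
member 0 (0-1): L=2.7241, (cx,cy)=(0.5169,0.8561)
member 1 (0-2): L=3.1440, (cx,cy)=(1.0000,0.0000)
member 2 (1-2): L=2.9072, (cx,cy)=(0.5971,-0.8021)
member 3 (1-3): L=3.3394, (cx,cy)=(0.9975,0.0710)
member 4 (2-3): L=3.0239, (cx,cy)=(0.5275,0.8496)
member 5 (2-4): L=3.3560, (cx,cy)=(1.0000,0.0000)
member 6 (3-4): L=3.1146, (cx,cy)=(0.5654,-0.8248)
solve A·x = −loads:
  F[0-1] = -446.8771 N (compression)
  F[0-2] = -514.9330 N (compression)
  F[1-2] = +322.5837 N (tension)
  F[1-3] = +323.1220 N (tension)
  F[2-3] = -304.5735 N (compression)
  F[2-4] = -161.6539 N (compression)
  F[3-4] = +285.9120 N (tension)
  Rx@0 = +745.9100 N
  Ry@0 = +382.5556 N
  Ry@4 = -235.8256 N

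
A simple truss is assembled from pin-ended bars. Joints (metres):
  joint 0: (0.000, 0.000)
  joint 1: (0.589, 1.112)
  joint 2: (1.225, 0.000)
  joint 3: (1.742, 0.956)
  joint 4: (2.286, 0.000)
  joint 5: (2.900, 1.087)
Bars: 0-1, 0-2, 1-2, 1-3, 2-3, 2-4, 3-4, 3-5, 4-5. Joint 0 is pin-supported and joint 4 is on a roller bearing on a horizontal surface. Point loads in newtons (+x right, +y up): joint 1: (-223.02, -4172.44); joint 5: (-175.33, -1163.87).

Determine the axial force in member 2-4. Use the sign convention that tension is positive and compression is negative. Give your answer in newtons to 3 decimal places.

-43.025

N=6 nodes, M=9 members, R=3 reactions → 2N=12, M+R=12
member 0 (0-1): L=1.2584, (cx,cy)=(0.4681,0.8837)
member 1 (0-2): L=1.2250, (cx,cy)=(1.0000,0.0000)
member 2 (1-2): L=1.2810, (cx,cy)=(0.4965,-0.8681)
member 3 (1-3): L=1.1635, (cx,cy)=(0.9910,-0.1341)
member 4 (2-3): L=1.0868, (cx,cy)=(0.4757,0.8796)
member 5 (2-4): L=1.0610, (cx,cy)=(1.0000,0.0000)
member 6 (3-4): L=1.0999, (cx,cy)=(0.4946,-0.8691)
member 7 (3-5): L=1.1654, (cx,cy)=(0.9937,0.1124)
member 8 (4-5): L=1.2484, (cx,cy)=(0.4918,0.8707)
solve A·x = −loads:
  F[0-1] = -3368.4150 N (compression)
  F[0-2] = +1178.3049 N (tension)
  F[1-2] = -1264.4312 N (compression)
  F[1-3] = -732.4900 N (compression)
  F[2-3] = +1247.8110 N (tension)
  F[2-4] = -43.0252 N (compression)
  F[3-4] = -1308.8172 N (compression)
  F[3-5] = +518.2840 N (tension)
  F[4-5] = -1403.6223 N (compression)
  Rx@0 = +398.3500 N
  Ry@0 = +2976.6389 N
  Ry@4 = +2359.6711 N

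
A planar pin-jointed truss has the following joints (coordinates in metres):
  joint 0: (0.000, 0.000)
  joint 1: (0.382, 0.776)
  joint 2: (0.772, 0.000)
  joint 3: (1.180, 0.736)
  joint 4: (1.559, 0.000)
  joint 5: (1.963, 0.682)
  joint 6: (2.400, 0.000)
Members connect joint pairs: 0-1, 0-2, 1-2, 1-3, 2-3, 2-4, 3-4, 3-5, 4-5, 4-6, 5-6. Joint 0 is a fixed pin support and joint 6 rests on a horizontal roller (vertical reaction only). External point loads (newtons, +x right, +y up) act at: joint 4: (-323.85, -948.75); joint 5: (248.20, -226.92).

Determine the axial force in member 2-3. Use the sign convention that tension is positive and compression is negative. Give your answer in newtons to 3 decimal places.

N=7 nodes, M=11 members, R=3 reactions → 2N=14, M+R=14
member 0 (0-1): L=0.8649, (cx,cy)=(0.4417,0.8972)
member 1 (0-2): L=0.7720, (cx,cy)=(1.0000,0.0000)
member 2 (1-2): L=0.8685, (cx,cy)=(0.4491,-0.8935)
member 3 (1-3): L=0.7990, (cx,cy)=(0.9987,-0.0501)
member 4 (2-3): L=0.8415, (cx,cy)=(0.4848,0.8746)
member 5 (2-4): L=0.7870, (cx,cy)=(1.0000,0.0000)
member 6 (3-4): L=0.8279, (cx,cy)=(0.4578,-0.8890)
member 7 (3-5): L=0.7849, (cx,cy)=(0.9976,-0.0688)
member 8 (4-5): L=0.7927, (cx,cy)=(0.5097,0.8604)
member 9 (4-6): L=0.8410, (cx,cy)=(1.0000,0.0000)
member 10 (5-6): L=0.8100, (cx,cy)=(0.5395,-0.8420)
solve A·x = −loads:
  F[0-1] = -337.9973 N (compression)
  F[0-2] = +73.6283 N (tension)
  F[1-2] = +356.7513 N (tension)
  F[1-3] = -309.8678 N (compression)
  F[2-3] = -364.4601 N (compression)
  F[2-4] = +410.5324 N (tension)
  F[3-4] = +392.7526 N (tension)
  F[3-5] = -667.5712 N (compression)
  F[4-5] = +696.8761 N (tension)
  F[4-6] = +559.0166 N (tension)
  F[5-6] = -1036.1579 N (compression)
  Rx@0 = +75.6500 N
  Ry@0 = +303.2460 N
  Ry@6 = +872.4240 N

-364.460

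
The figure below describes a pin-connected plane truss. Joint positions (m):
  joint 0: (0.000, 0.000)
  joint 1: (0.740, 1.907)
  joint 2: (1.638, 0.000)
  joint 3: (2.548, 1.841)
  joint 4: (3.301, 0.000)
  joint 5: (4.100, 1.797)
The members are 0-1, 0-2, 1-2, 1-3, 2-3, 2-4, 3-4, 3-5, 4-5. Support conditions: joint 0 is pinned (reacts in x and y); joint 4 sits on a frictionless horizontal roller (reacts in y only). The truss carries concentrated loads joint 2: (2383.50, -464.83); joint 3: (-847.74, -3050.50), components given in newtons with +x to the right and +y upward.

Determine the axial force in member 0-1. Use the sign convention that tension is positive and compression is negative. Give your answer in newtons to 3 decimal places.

-1504.741

N=6 nodes, M=9 members, R=3 reactions → 2N=12, M+R=12
member 0 (0-1): L=2.0455, (cx,cy)=(0.3618,0.9323)
member 1 (0-2): L=1.6380, (cx,cy)=(1.0000,0.0000)
member 2 (1-2): L=2.1079, (cx,cy)=(0.4260,-0.9047)
member 3 (1-3): L=1.8092, (cx,cy)=(0.9993,-0.0365)
member 4 (2-3): L=2.0536, (cx,cy)=(0.4431,0.8965)
member 5 (2-4): L=1.6630, (cx,cy)=(1.0000,0.0000)
member 6 (3-4): L=1.9890, (cx,cy)=(0.3786,-0.9256)
member 7 (3-5): L=1.5526, (cx,cy)=(0.9996,-0.0283)
member 8 (4-5): L=1.9666, (cx,cy)=(0.4063,0.9137)
solve A·x = −loads:
  F[0-1] = -1504.7413 N (compression)
  F[0-2] = +2080.1182 N (tension)
  F[1-2] = +1600.0477 N (tension)
  F[1-3] = -1226.8359 N (compression)
  F[2-3] = -1096.2538 N (compression)
  F[2-4] = +864.0498 N (tension)
  F[3-4] = -2282.3794 N (compression)
  F[3-5] = -0.0000 N (compression)
  F[4-5] = +0.0000 N (tension)
  Rx@0 = -1535.7600 N
  Ry@0 = +1402.8258 N
  Ry@4 = +2112.5042 N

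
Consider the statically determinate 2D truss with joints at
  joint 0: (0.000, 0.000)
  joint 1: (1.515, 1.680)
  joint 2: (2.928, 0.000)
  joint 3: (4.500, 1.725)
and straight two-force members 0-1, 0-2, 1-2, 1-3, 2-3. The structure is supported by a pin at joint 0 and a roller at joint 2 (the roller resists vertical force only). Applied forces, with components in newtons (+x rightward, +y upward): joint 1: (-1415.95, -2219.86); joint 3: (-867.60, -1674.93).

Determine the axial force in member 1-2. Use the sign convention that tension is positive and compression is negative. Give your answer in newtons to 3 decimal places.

-933.232

N=4 nodes, M=5 members, R=3 reactions → 2N=8, M+R=8
member 0 (0-1): L=2.2622, (cx,cy)=(0.6697,0.7426)
member 1 (0-2): L=2.9280, (cx,cy)=(1.0000,0.0000)
member 2 (1-2): L=2.1952, (cx,cy)=(0.6437,-0.7653)
member 3 (1-3): L=2.9853, (cx,cy)=(0.9999,0.0151)
member 4 (2-3): L=2.3338, (cx,cy)=(0.6736,0.7391)
solve A·x = −loads:
  F[0-1] = -2013.8939 N (compression)
  F[0-2] = -934.8512 N (compression)
  F[1-2] = -933.2324 N (compression)
  F[1-3] = +668.0233 N (tension)
  F[2-3] = -2279.7213 N (compression)
  Rx@0 = +2283.5500 N
  Ry@0 = +1495.5868 N
  Ry@2 = +2399.2032 N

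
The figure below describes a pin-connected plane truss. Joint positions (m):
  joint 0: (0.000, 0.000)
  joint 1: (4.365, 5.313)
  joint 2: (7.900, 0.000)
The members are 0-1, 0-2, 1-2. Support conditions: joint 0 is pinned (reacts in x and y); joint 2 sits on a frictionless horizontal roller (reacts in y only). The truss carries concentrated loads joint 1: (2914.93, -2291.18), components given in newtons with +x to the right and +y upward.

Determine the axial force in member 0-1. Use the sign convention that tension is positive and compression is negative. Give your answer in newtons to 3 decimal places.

1210.282

N=3 nodes, M=3 members, R=3 reactions → 2N=6, M+R=6
member 0 (0-1): L=6.8761, (cx,cy)=(0.6348,0.7727)
member 1 (0-2): L=7.9000, (cx,cy)=(1.0000,0.0000)
member 2 (1-2): L=6.3816, (cx,cy)=(0.5539,-0.8326)
solve A·x = −loads:
  F[0-1] = +1210.2823 N (tension)
  F[0-2] = +2146.6373 N (tension)
  F[1-2] = -3875.2123 N (compression)
  Rx@0 = -2914.9300 N
  Ry@0 = -935.1521 N
  Ry@2 = +3226.3321 N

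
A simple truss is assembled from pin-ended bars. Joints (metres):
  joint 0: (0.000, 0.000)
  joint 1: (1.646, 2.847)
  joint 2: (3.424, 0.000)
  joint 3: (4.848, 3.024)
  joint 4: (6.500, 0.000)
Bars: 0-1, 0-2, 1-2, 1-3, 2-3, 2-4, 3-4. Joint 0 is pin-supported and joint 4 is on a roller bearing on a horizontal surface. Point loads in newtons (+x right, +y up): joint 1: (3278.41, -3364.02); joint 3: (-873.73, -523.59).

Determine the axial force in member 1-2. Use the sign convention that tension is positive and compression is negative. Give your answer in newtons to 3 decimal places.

-2257.782

N=5 nodes, M=7 members, R=3 reactions → 2N=10, M+R=10
member 0 (0-1): L=3.2886, (cx,cy)=(0.5005,0.8657)
member 1 (0-2): L=3.4240, (cx,cy)=(1.0000,0.0000)
member 2 (1-2): L=3.3566, (cx,cy)=(0.5297,-0.8482)
member 3 (1-3): L=3.2069, (cx,cy)=(0.9985,0.0552)
member 4 (2-3): L=3.3425, (cx,cy)=(0.4260,0.9047)
member 5 (2-4): L=3.0760, (cx,cy)=(1.0000,0.0000)
member 6 (3-4): L=3.4458, (cx,cy)=(0.4794,-0.8776)
solve A·x = −loads:
  F[0-1] = -1866.3691 N (compression)
  F[0-2] = +3338.8365 N (tension)
  F[1-2] = -2257.7815 N (compression)
  F[1-3] = -3021.2152 N (compression)
  F[2-3] = +2116.7115 N (tension)
  F[2-4] = +1241.1024 N (tension)
  F[3-4] = -2588.7508 N (compression)
  Rx@0 = -2404.6800 N
  Ry@0 = +1615.7615 N
  Ry@4 = +2271.8485 N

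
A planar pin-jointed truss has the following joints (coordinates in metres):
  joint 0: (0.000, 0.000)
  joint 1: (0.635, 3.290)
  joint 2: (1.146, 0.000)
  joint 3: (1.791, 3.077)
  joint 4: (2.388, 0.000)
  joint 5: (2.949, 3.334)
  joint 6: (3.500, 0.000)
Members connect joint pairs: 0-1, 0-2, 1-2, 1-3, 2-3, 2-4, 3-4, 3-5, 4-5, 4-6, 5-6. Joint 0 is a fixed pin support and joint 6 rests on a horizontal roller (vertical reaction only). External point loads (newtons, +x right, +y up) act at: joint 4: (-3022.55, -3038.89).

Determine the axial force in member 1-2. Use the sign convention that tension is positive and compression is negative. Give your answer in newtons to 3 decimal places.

N=7 nodes, M=11 members, R=3 reactions → 2N=14, M+R=14
member 0 (0-1): L=3.3507, (cx,cy)=(0.1895,0.9819)
member 1 (0-2): L=1.1460, (cx,cy)=(1.0000,0.0000)
member 2 (1-2): L=3.3294, (cx,cy)=(0.1535,-0.9882)
member 3 (1-3): L=1.1755, (cx,cy)=(0.9834,-0.1812)
member 4 (2-3): L=3.1439, (cx,cy)=(0.2052,0.9787)
member 5 (2-4): L=1.2420, (cx,cy)=(1.0000,0.0000)
member 6 (3-4): L=3.1344, (cx,cy)=(0.1905,-0.9817)
member 7 (3-5): L=1.1862, (cx,cy)=(0.9762,0.2167)
member 8 (4-5): L=3.3809, (cx,cy)=(0.1659,0.9861)
member 9 (4-6): L=1.1120, (cx,cy)=(1.0000,0.0000)
member 10 (5-6): L=3.3792, (cx,cy)=(0.1631,-0.9866)
solve A·x = −loads:
  F[0-1] = -983.3180 N (compression)
  F[0-2] = -2836.1999 N (compression)
  F[1-2] = +1041.6330 N (tension)
  F[1-3] = -352.0468 N (compression)
  F[2-3] = -1051.6623 N (compression)
  F[2-4] = -2460.5714 N (compression)
  F[3-4] = +821.0989 N (tension)
  F[3-5] = -735.8510 N (compression)
  F[4-5] = +2264.2116 N (tension)
  F[4-6] = +342.6630 N (tension)
  F[5-6] = -2101.5159 N (compression)
  Rx@0 = +3022.5500 N
  Ry@0 = +965.4988 N
  Ry@6 = +2073.3912 N

1041.633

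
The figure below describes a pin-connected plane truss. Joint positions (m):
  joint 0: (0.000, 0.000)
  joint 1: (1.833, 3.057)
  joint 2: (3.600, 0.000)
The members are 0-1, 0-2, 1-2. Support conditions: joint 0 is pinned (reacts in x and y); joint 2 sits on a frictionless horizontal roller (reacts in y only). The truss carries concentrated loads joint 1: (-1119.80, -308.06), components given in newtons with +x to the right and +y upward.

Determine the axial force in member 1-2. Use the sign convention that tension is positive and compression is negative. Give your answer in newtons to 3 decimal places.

917.147

N=3 nodes, M=3 members, R=3 reactions → 2N=6, M+R=6
member 0 (0-1): L=3.5644, (cx,cy)=(0.5142,0.8576)
member 1 (0-2): L=3.6000, (cx,cy)=(1.0000,0.0000)
member 2 (1-2): L=3.5309, (cx,cy)=(0.5004,-0.8658)
solve A·x = −loads:
  F[0-1] = -1285.0393 N (compression)
  F[0-2] = -458.9709 N (compression)
  F[1-2] = +917.1469 N (tension)
  Rx@0 = +1119.8000 N
  Ry@0 = +1102.1029 N
  Ry@2 = -794.0430 N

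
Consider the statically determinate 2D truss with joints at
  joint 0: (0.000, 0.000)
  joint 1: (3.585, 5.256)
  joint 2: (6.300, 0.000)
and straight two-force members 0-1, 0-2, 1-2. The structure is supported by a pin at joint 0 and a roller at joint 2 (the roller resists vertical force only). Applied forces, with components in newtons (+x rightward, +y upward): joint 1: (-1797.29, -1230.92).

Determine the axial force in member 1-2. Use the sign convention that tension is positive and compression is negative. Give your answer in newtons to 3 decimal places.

899.303

N=3 nodes, M=3 members, R=3 reactions → 2N=6, M+R=6
member 0 (0-1): L=6.3622, (cx,cy)=(0.5635,0.8261)
member 1 (0-2): L=6.3000, (cx,cy)=(1.0000,0.0000)
member 2 (1-2): L=5.9158, (cx,cy)=(0.4589,-0.8885)
solve A·x = −loads:
  F[0-1] = -2457.1523 N (compression)
  F[0-2] = -412.7261 N (compression)
  F[1-2] = +899.3030 N (tension)
  Rx@0 = +1797.2900 N
  Ry@0 = +2029.9213 N
  Ry@2 = -799.0013 N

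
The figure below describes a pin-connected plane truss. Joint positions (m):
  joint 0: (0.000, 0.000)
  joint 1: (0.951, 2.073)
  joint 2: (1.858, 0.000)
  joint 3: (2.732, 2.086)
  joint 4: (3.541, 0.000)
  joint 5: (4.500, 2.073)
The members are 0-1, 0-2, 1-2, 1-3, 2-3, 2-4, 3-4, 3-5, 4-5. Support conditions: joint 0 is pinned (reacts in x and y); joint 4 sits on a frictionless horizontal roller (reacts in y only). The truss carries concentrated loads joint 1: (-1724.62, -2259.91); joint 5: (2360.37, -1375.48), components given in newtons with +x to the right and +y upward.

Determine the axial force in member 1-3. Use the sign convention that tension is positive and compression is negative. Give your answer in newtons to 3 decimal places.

N=6 nodes, M=9 members, R=3 reactions → 2N=12, M+R=12
member 0 (0-1): L=2.2807, (cx,cy)=(0.4170,0.9089)
member 1 (0-2): L=1.8580, (cx,cy)=(1.0000,0.0000)
member 2 (1-2): L=2.2627, (cx,cy)=(0.4008,-0.9161)
member 3 (1-3): L=1.7810, (cx,cy)=(1.0000,0.0073)
member 4 (2-3): L=2.2617, (cx,cy)=(0.3864,0.9223)
member 5 (2-4): L=1.6830, (cx,cy)=(1.0000,0.0000)
member 6 (3-4): L=2.2374, (cx,cy)=(0.3616,-0.9323)
member 7 (3-5): L=1.7680, (cx,cy)=(1.0000,-0.0074)
member 8 (4-5): L=2.2841, (cx,cy)=(0.4199,0.9076)
solve A·x = −loads:
  F[0-1] = -999.2817 N (compression)
  F[0-2] = +1052.4222 N (tension)
  F[1-2] = -1460.2717 N (compression)
  F[1-3] = +1893.3365 N (tension)
  F[2-3] = +1450.5042 N (tension)
  F[2-4] = -93.4425 N (compression)
  F[3-4] = -1473.2861 N (compression)
  F[3-5] = +2986.6089 N (tension)
  F[4-5] = -1491.3387 N (compression)
  Rx@0 = -635.7500 N
  Ry@0 = +908.2665 N
  Ry@4 = +2727.1235 N

1893.336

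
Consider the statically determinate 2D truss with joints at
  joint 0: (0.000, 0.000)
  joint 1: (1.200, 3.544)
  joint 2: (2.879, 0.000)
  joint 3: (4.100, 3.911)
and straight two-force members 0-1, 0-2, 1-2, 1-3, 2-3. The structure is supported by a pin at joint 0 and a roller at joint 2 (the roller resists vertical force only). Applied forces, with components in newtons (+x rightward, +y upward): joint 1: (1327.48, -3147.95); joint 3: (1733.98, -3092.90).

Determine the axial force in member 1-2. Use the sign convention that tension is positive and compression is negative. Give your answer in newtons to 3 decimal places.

N=4 nodes, M=5 members, R=3 reactions → 2N=8, M+R=8
member 0 (0-1): L=3.7416, (cx,cy)=(0.3207,0.9472)
member 1 (0-2): L=2.8790, (cx,cy)=(1.0000,0.0000)
member 2 (1-2): L=3.9216, (cx,cy)=(0.4281,-0.9037)
member 3 (1-3): L=2.9231, (cx,cy)=(0.9921,0.1256)
member 4 (2-3): L=4.0972, (cx,cy)=(0.2980,0.9546)
solve A·x = −loads:
  F[0-1] = +3658.7831 N (tension)
  F[0-2] = +1888.0362 N (tension)
  F[1-2] = -6924.5224 N (compression)
  F[1-3] = +2833.0339 N (tension)
  F[2-3] = -3612.7425 N (compression)
  Rx@0 = -3061.4600 N
  Ry@0 = -3465.5115 N
  Ry@2 = +9706.3615 N

-6924.522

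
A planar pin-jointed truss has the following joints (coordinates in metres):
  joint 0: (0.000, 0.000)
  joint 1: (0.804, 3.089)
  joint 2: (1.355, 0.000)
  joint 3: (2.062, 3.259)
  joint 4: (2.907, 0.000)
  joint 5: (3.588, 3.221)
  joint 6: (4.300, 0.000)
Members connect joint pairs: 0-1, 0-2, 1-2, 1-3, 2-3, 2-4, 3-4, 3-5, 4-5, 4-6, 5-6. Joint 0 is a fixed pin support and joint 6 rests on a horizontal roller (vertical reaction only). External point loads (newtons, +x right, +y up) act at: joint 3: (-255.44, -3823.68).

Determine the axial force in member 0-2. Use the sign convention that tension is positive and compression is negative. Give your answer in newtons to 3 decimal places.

312.928

N=7 nodes, M=11 members, R=3 reactions → 2N=14, M+R=14
member 0 (0-1): L=3.1919, (cx,cy)=(0.2519,0.9678)
member 1 (0-2): L=1.3550, (cx,cy)=(1.0000,0.0000)
member 2 (1-2): L=3.1378, (cx,cy)=(0.1756,-0.9845)
member 3 (1-3): L=1.2694, (cx,cy)=(0.9910,0.1339)
member 4 (2-3): L=3.3348, (cx,cy)=(0.2120,0.9773)
member 5 (2-4): L=1.5520, (cx,cy)=(1.0000,0.0000)
member 6 (3-4): L=3.3668, (cx,cy)=(0.2510,-0.9680)
member 7 (3-5): L=1.5265, (cx,cy)=(0.9997,-0.0249)
member 8 (4-5): L=3.2922, (cx,cy)=(0.2069,0.9784)
member 9 (4-6): L=1.3930, (cx,cy)=(1.0000,0.0000)
member 10 (5-6): L=3.2988, (cx,cy)=(0.2158,-0.9764)
solve A·x = −loads:
  F[0-1] = -2256.4467 N (compression)
  F[0-2] = +312.9278 N (tension)
  F[1-2] = +2089.7677 N (tension)
  F[1-3] = -943.8392 N (compression)
  F[2-3] = -2105.1485 N (compression)
  F[2-4] = +1126.2024 N (tension)
  F[3-4] = -1676.0674 N (compression)
  F[3-5] = -705.7571 N (compression)
  F[4-5] = +1658.2842 N (tension)
  F[4-6] = +362.5183 N (tension)
  F[5-6] = -1679.5776 N (compression)
  Rx@0 = +255.4400 N
  Ry@0 = +2183.6918 N
  Ry@6 = +1639.9882 N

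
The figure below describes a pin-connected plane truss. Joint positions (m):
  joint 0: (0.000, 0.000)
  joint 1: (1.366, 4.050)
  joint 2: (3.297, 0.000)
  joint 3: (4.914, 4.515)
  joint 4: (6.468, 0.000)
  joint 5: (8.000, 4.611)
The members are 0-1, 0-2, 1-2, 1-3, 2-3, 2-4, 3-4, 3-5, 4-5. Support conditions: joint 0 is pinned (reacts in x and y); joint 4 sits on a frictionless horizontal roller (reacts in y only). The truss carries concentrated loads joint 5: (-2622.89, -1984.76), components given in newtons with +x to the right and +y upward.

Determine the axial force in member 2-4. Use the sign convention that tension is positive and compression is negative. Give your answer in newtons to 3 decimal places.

N=6 nodes, M=9 members, R=3 reactions → 2N=12, M+R=12
member 0 (0-1): L=4.2742, (cx,cy)=(0.3196,0.9476)
member 1 (0-2): L=3.2970, (cx,cy)=(1.0000,0.0000)
member 2 (1-2): L=4.4868, (cx,cy)=(0.4304,-0.9027)
member 3 (1-3): L=3.5783, (cx,cy)=(0.9915,0.1299)
member 4 (2-3): L=4.7958, (cx,cy)=(0.3372,0.9414)
member 5 (2-4): L=3.1710, (cx,cy)=(1.0000,0.0000)
member 6 (3-4): L=4.7749, (cx,cy)=(0.3254,-0.9456)
member 7 (3-5): L=3.0875, (cx,cy)=(0.9995,0.0311)
member 8 (4-5): L=4.8588, (cx,cy)=(0.3153,0.9490)
solve A·x = −loads:
  F[0-1] = -1477.2095 N (compression)
  F[0-2] = -2150.7815 N (compression)
  F[1-2] = +1394.9790 N (tension)
  F[1-3] = -1081.6438 N (compression)
  F[2-3] = -1337.4962 N (compression)
  F[2-4] = -1099.4562 N (compression)
  F[3-4] = +1415.0545 N (tension)
  F[3-5] = -1984.9208 N (compression)
  F[4-5] = -2026.4063 N (compression)
  Rx@0 = +2622.8900 N
  Ry@0 = +1399.7362 N
  Ry@4 = +585.0238 N

-1099.456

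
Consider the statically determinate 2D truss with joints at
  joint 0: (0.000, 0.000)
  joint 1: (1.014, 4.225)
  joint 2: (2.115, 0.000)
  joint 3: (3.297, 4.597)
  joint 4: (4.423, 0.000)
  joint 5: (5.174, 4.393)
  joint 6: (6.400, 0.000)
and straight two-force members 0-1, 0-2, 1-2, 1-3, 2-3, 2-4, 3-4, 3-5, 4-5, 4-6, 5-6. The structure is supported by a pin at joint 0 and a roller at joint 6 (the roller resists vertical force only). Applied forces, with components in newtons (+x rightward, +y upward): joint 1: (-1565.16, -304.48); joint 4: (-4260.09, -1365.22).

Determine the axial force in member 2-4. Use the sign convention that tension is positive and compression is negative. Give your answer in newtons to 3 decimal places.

-4622.512

N=7 nodes, M=11 members, R=3 reactions → 2N=14, M+R=14
member 0 (0-1): L=4.3450, (cx,cy)=(0.2334,0.9724)
member 1 (0-2): L=2.1150, (cx,cy)=(1.0000,0.0000)
member 2 (1-2): L=4.3661, (cx,cy)=(0.2522,-0.9677)
member 3 (1-3): L=2.3131, (cx,cy)=(0.9870,0.1608)
member 4 (2-3): L=4.7465, (cx,cy)=(0.2490,0.9685)
member 5 (2-4): L=2.3080, (cx,cy)=(1.0000,0.0000)
member 6 (3-4): L=4.7329, (cx,cy)=(0.2379,-0.9713)
member 7 (3-5): L=1.8881, (cx,cy)=(0.9941,-0.1080)
member 8 (4-5): L=4.4567, (cx,cy)=(0.1685,0.9857)
member 9 (4-6): L=1.9770, (cx,cy)=(1.0000,0.0000)
member 10 (5-6): L=4.5609, (cx,cy)=(0.2688,-0.9632)
solve A·x = −loads:
  F[0-1] = -1759.8071 N (compression)
  F[0-2] = -5414.5586 N (compression)
  F[1-2] = +1580.9783 N (tension)
  F[1-3] = +765.7607 N (tension)
  F[2-3] = -1579.6489 N (compression)
  F[2-4] = -4622.5124 N (compression)
  F[3-4] = +1446.2668 N (tension)
  F[3-5] = +18.4500 N (tension)
  F[4-5] = -40.0940 N (compression)
  F[4-6] = -11.5858 N (compression)
  F[5-6] = +43.1005 N (tension)
  Rx@0 = +5825.2500 N
  Ry@0 = +1711.2141 N
  Ry@6 = -41.5141 N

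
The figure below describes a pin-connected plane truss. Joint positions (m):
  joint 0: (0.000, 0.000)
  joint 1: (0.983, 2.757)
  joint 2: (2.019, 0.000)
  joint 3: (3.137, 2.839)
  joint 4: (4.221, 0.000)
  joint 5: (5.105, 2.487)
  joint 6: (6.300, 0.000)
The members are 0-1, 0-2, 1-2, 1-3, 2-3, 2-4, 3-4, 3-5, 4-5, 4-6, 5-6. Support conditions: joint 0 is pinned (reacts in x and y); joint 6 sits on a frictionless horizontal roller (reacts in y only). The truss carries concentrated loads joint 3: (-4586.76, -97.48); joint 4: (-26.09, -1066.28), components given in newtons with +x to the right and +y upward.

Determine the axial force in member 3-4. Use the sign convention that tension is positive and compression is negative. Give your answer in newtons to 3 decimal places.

2340.966

N=7 nodes, M=11 members, R=3 reactions → 2N=14, M+R=14
member 0 (0-1): L=2.9270, (cx,cy)=(0.3358,0.9419)
member 1 (0-2): L=2.0190, (cx,cy)=(1.0000,0.0000)
member 2 (1-2): L=2.9452, (cx,cy)=(0.3518,-0.9361)
member 3 (1-3): L=2.1556, (cx,cy)=(0.9993,0.0380)
member 4 (2-3): L=3.0512, (cx,cy)=(0.3664,0.9305)
member 5 (2-4): L=2.2020, (cx,cy)=(1.0000,0.0000)
member 6 (3-4): L=3.0389, (cx,cy)=(0.3567,-0.9342)
member 7 (3-5): L=1.9992, (cx,cy)=(0.9844,-0.1761)
member 8 (4-5): L=2.6394, (cx,cy)=(0.3349,0.9422)
member 9 (4-6): L=2.0790, (cx,cy)=(1.0000,0.0000)
member 10 (5-6): L=2.7592, (cx,cy)=(0.4331,-0.9013)
solve A·x = −loads:
  F[0-1] = -2619.9347 N (compression)
  F[0-2] = -3732.9749 N (compression)
  F[1-2] = +2563.7878 N (tension)
  F[1-3] = -1782.9932 N (compression)
  F[2-3] = -2579.3266 N (compression)
  F[2-4] = -1886.0492 N (compression)
  F[3-4] = +2340.9658 N (tension)
  F[3-5] = +1041.1861 N (tension)
  F[4-5] = -1189.3793 N (compression)
  F[4-6] = -626.5739 N (compression)
  F[5-6] = +1446.7312 N (tension)
  Rx@0 = +4612.8500 N
  Ry@0 = +2467.7678 N
  Ry@6 = -1304.0078 N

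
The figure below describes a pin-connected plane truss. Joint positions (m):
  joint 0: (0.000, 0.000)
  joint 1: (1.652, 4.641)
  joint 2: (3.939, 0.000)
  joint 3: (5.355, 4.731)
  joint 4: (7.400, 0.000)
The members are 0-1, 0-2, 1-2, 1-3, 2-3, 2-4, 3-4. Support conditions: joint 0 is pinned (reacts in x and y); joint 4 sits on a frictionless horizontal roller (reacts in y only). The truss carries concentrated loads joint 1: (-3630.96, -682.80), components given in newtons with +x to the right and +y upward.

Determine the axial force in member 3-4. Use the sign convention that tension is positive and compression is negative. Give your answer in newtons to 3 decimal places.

2314.776

N=5 nodes, M=7 members, R=3 reactions → 2N=10, M+R=10
member 0 (0-1): L=4.9263, (cx,cy)=(0.3353,0.9421)
member 1 (0-2): L=3.9390, (cx,cy)=(1.0000,0.0000)
member 2 (1-2): L=5.1739, (cx,cy)=(0.4420,-0.8970)
member 3 (1-3): L=3.7041, (cx,cy)=(0.9997,0.0243)
member 4 (2-3): L=4.9384, (cx,cy)=(0.2867,0.9580)
member 5 (2-4): L=3.4610, (cx,cy)=(1.0000,0.0000)
member 6 (3-4): L=5.1541, (cx,cy)=(0.3968,-0.9179)
solve A·x = −loads:
  F[0-1] = -2980.1349 N (compression)
  F[0-2] = -2631.5836 N (compression)
  F[1-2] = +2411.1716 N (tension)
  F[1-3] = +1566.2448 N (tension)
  F[2-3] = -2257.6236 N (compression)
  F[2-4] = -918.4433 N (compression)
  F[3-4] = +2314.7757 N (tension)
  Rx@0 = +3630.9600 N
  Ry@0 = +2807.5702 N
  Ry@4 = -2124.7702 N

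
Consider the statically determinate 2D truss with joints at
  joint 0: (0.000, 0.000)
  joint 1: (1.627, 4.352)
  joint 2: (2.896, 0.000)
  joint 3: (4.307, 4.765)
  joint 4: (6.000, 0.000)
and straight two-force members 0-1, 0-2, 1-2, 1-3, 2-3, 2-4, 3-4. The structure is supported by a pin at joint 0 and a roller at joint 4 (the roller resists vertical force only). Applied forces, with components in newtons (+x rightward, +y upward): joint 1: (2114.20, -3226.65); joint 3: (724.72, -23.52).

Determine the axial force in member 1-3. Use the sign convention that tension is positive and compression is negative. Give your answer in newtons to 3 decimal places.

-1296.759

N=5 nodes, M=7 members, R=3 reactions → 2N=10, M+R=10
member 0 (0-1): L=4.6462, (cx,cy)=(0.3502,0.9367)
member 1 (0-2): L=2.8960, (cx,cy)=(1.0000,0.0000)
member 2 (1-2): L=4.5332, (cx,cy)=(0.2799,-0.9600)
member 3 (1-3): L=2.7116, (cx,cy)=(0.9883,0.1523)
member 4 (2-3): L=4.9695, (cx,cy)=(0.2839,0.9588)
member 5 (2-4): L=3.1040, (cx,cy)=(1.0000,0.0000)
member 6 (3-4): L=5.0568, (cx,cy)=(0.3348,-0.9423)
solve A·x = −loads:
  F[0-1] = -266.1291 N (compression)
  F[0-2] = +2932.1130 N (tension)
  F[1-2] = -3307.0950 N (compression)
  F[1-3] = -1296.7594 N (compression)
  F[2-3] = +3311.1475 N (tension)
  F[2-4] = +1066.2139 N (tension)
  F[3-4] = -3184.6762 N (compression)
  Rx@0 = -2838.9200 N
  Ry@0 = +249.2784 N
  Ry@4 = +3000.8916 N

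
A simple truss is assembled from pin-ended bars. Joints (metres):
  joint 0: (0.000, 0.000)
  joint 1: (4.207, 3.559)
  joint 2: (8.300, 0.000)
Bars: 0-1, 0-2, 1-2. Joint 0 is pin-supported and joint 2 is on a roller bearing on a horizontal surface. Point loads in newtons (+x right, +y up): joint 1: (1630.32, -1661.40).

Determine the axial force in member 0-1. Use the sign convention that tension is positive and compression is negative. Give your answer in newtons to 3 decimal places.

-186.135

N=3 nodes, M=3 members, R=3 reactions → 2N=6, M+R=6
member 0 (0-1): L=5.5105, (cx,cy)=(0.7635,0.6459)
member 1 (0-2): L=8.3000, (cx,cy)=(1.0000,0.0000)
member 2 (1-2): L=5.4239, (cx,cy)=(0.7546,-0.6562)
solve A·x = −loads:
  F[0-1] = -186.1346 N (compression)
  F[0-2] = +1772.4254 N (tension)
  F[1-2] = -2348.7734 N (compression)
  Rx@0 = -1630.3200 N
  Ry@0 = +120.2170 N
  Ry@2 = +1541.1830 N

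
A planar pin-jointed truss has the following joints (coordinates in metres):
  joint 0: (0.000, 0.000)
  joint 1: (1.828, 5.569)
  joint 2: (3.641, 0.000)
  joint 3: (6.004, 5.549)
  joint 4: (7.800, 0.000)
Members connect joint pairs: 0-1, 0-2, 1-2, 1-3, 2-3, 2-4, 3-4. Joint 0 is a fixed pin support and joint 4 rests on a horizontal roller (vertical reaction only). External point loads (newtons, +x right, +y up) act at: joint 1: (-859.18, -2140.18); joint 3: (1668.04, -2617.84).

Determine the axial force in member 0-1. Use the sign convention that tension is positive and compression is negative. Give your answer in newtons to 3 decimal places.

-1755.725

N=5 nodes, M=7 members, R=3 reactions → 2N=10, M+R=10
member 0 (0-1): L=5.8613, (cx,cy)=(0.3119,0.9501)
member 1 (0-2): L=3.6410, (cx,cy)=(1.0000,0.0000)
member 2 (1-2): L=5.8567, (cx,cy)=(0.3096,-0.9509)
member 3 (1-3): L=4.1760, (cx,cy)=(1.0000,-0.0048)
member 4 (2-3): L=6.0312, (cx,cy)=(0.3918,0.9201)
member 5 (2-4): L=4.1590, (cx,cy)=(1.0000,0.0000)
member 6 (3-4): L=5.8324, (cx,cy)=(0.3079,-0.9514)
solve A·x = −loads:
  F[0-1] = -1755.7252 N (compression)
  F[0-2] = +1356.4249 N (tension)
  F[1-2] = -498.7551 N (compression)
  F[1-3] = +466.0156 N (tension)
  F[2-3] = +515.4668 N (tension)
  F[2-4] = +1000.0714 N (tension)
  F[3-4] = -3247.6767 N (compression)
  Rx@0 = -808.8600 N
  Ry@0 = +1668.1558 N
  Ry@4 = +3089.8642 N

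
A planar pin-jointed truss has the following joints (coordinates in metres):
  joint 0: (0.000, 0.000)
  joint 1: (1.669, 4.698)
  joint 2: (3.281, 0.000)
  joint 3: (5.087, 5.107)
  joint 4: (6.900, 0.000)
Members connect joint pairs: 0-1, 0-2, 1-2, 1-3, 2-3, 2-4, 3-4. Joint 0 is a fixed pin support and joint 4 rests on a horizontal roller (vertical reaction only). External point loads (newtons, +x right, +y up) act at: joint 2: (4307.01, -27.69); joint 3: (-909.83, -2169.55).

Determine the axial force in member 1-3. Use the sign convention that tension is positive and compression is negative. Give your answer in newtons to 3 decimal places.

-849.926

N=5 nodes, M=7 members, R=3 reactions → 2N=10, M+R=10
member 0 (0-1): L=4.9857, (cx,cy)=(0.3348,0.9423)
member 1 (0-2): L=3.2810, (cx,cy)=(1.0000,0.0000)
member 2 (1-2): L=4.9669, (cx,cy)=(0.3246,-0.9459)
member 3 (1-3): L=3.4424, (cx,cy)=(0.9929,0.1188)
member 4 (2-3): L=5.4169, (cx,cy)=(0.3334,0.9428)
member 5 (2-4): L=3.6190, (cx,cy)=(1.0000,0.0000)
member 6 (3-4): L=5.4193, (cx,cy)=(0.3345,-0.9424)
solve A·x = −loads:
  F[0-1] = -1335.0122 N (compression)
  F[0-2] = +3844.0892 N (tension)
  F[1-2] = +1223.2191 N (tension)
  F[1-3] = -849.9262 N (compression)
  F[2-3] = -1197.8482 N (compression)
  F[2-4] = +333.4378 N (tension)
  F[3-4] = -996.6836 N (compression)
  Rx@0 = -3397.1800 N
  Ry@0 = +1257.9864 N
  Ry@4 = +939.2536 N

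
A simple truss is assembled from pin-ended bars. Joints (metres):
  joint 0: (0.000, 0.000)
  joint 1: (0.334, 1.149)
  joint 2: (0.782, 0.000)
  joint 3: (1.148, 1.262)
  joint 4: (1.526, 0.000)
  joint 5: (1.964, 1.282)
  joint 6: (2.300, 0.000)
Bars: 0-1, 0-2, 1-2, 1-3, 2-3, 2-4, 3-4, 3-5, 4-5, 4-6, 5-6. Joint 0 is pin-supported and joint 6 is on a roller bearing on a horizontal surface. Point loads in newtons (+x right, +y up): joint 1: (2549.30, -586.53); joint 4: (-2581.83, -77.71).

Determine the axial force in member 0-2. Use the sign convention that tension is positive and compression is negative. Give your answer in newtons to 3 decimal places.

-249.393

N=7 nodes, M=11 members, R=3 reactions → 2N=14, M+R=14
member 0 (0-1): L=1.1966, (cx,cy)=(0.2791,0.9603)
member 1 (0-2): L=0.7820, (cx,cy)=(1.0000,0.0000)
member 2 (1-2): L=1.2332, (cx,cy)=(0.3633,-0.9317)
member 3 (1-3): L=0.8218, (cx,cy)=(0.9905,0.1375)
member 4 (2-3): L=1.3140, (cx,cy)=(0.2785,0.9604)
member 5 (2-4): L=0.7440, (cx,cy)=(1.0000,0.0000)
member 6 (3-4): L=1.3174, (cx,cy)=(0.2869,-0.9580)
member 7 (3-5): L=0.8162, (cx,cy)=(0.9997,0.0245)
member 8 (4-5): L=1.3548, (cx,cy)=(0.3233,0.9463)
member 9 (4-6): L=0.7740, (cx,cy)=(1.0000,0.0000)
member 10 (5-6): L=1.3253, (cx,cy)=(0.2535,-0.9673)
solve A·x = −loads:
  F[0-1] = +776.9154 N (tension)
  F[0-2] = -249.3930 N (compression)
  F[1-2] = -1686.5207 N (compression)
  F[1-3] = -1736.2702 N (compression)
  F[2-3] = +1636.0522 N (tension)
  F[2-4] = -1317.7553 N (compression)
  F[3-4] = -1413.0254 N (compression)
  F[3-5] = -858.8932 N (compression)
  F[4-5] = +1512.5518 N (tension)
  F[4-6] = +369.6196 N (tension)
  F[5-6] = -1457.9074 N (compression)
  Rx@0 = +32.5300 N
  Ry@0 = -746.0349 N
  Ry@6 = +1410.2749 N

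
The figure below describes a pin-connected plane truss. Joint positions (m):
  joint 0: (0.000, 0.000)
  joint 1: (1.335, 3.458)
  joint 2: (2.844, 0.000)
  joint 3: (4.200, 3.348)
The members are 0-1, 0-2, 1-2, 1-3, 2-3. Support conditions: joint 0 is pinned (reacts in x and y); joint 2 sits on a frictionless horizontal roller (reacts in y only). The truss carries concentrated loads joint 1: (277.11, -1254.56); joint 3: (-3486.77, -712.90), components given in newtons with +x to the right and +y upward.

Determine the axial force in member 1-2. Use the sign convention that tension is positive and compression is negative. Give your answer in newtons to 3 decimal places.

3229.384

N=4 nodes, M=5 members, R=3 reactions → 2N=8, M+R=8
member 0 (0-1): L=3.7067, (cx,cy)=(0.3602,0.9329)
member 1 (0-2): L=2.8440, (cx,cy)=(1.0000,0.0000)
member 2 (1-2): L=3.7729, (cx,cy)=(0.4000,-0.9165)
member 3 (1-3): L=2.8671, (cx,cy)=(0.9993,-0.0384)
member 4 (2-3): L=3.6122, (cx,cy)=(0.3754,0.9269)
solve A·x = −loads:
  F[0-1] = -4387.9575 N (compression)
  F[0-2] = -1629.3202 N (compression)
  F[1-2] = +3229.3844 N (tension)
  F[1-3] = -3151.3837 N (compression)
  F[2-3] = -899.5993 N (compression)
  Rx@0 = +3209.6600 N
  Ry@0 = +4093.4945 N
  Ry@2 = -2126.0345 N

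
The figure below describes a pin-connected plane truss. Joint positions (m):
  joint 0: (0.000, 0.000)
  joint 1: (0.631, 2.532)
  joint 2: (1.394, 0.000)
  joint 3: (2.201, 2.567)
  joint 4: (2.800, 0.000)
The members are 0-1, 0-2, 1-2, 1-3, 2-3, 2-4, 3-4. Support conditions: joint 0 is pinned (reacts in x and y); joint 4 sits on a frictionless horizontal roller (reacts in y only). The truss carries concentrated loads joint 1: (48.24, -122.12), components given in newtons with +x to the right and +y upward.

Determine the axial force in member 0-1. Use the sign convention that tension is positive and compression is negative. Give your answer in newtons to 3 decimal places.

-52.536

N=5 nodes, M=7 members, R=3 reactions → 2N=10, M+R=10
member 0 (0-1): L=2.6094, (cx,cy)=(0.2418,0.9703)
member 1 (0-2): L=1.3940, (cx,cy)=(1.0000,0.0000)
member 2 (1-2): L=2.6445, (cx,cy)=(0.2885,-0.9575)
member 3 (1-3): L=1.5704, (cx,cy)=(0.9998,0.0223)
member 4 (2-3): L=2.6909, (cx,cy)=(0.2999,0.9540)
member 5 (2-4): L=1.4060, (cx,cy)=(1.0000,0.0000)
member 6 (3-4): L=2.6360, (cx,cy)=(0.2272,-0.9738)
solve A·x = −loads:
  F[0-1] = -52.5358 N (compression)
  F[0-2] = +60.9439 N (tension)
  F[1-2] = -75.2170 N (compression)
  F[1-3] = -39.2515 N (compression)
  F[2-3] = +75.4932 N (tension)
  F[2-4] = +16.6010 N (tension)
  F[3-4] = -73.0546 N (compression)
  Rx@0 = -48.2400 N
  Ry@0 = +50.9766 N
  Ry@4 = +71.1434 N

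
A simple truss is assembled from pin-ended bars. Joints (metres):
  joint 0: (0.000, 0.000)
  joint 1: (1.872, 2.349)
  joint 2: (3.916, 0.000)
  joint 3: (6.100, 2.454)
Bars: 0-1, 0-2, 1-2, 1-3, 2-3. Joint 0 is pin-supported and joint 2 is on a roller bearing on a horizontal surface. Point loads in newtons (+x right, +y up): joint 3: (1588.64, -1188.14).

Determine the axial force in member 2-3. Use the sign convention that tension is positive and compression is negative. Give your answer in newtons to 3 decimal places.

N=4 nodes, M=5 members, R=3 reactions → 2N=8, M+R=8
member 0 (0-1): L=3.0037, (cx,cy)=(0.6232,0.7820)
member 1 (0-2): L=3.9160, (cx,cy)=(1.0000,0.0000)
member 2 (1-2): L=3.1138, (cx,cy)=(0.6564,-0.7544)
member 3 (1-3): L=4.2293, (cx,cy)=(0.9997,0.0248)
member 4 (2-3): L=3.2851, (cx,cy)=(0.6648,0.7470)
solve A·x = −loads:
  F[0-1] = +2120.3311 N (tension)
  F[0-2] = +267.1811 N (tension)
  F[1-2] = -2108.9760 N (compression)
  F[1-3] = +2706.6949 N (tension)
  F[2-3] = -1680.4930 N (compression)
  Rx@0 = -1588.6400 N
  Ry@0 = -1658.1768 N
  Ry@2 = +2846.3168 N

-1680.493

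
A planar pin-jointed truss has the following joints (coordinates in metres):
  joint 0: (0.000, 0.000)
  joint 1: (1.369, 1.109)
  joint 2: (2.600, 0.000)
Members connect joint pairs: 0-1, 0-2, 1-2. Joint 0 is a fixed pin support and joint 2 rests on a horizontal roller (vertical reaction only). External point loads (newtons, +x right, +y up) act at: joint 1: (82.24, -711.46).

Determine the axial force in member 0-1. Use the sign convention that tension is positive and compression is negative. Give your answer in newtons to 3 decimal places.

-479.412

N=3 nodes, M=3 members, R=3 reactions → 2N=6, M+R=6
member 0 (0-1): L=1.7618, (cx,cy)=(0.7770,0.6295)
member 1 (0-2): L=2.6000, (cx,cy)=(1.0000,0.0000)
member 2 (1-2): L=1.6569, (cx,cy)=(0.7430,-0.6693)
solve A·x = −loads:
  F[0-1] = -479.4120 N (compression)
  F[0-2] = +454.7591 N (tension)
  F[1-2] = -612.0877 N (compression)
  Rx@0 = -82.2400 N
  Ry@0 = +301.7704 N
  Ry@2 = +409.6896 N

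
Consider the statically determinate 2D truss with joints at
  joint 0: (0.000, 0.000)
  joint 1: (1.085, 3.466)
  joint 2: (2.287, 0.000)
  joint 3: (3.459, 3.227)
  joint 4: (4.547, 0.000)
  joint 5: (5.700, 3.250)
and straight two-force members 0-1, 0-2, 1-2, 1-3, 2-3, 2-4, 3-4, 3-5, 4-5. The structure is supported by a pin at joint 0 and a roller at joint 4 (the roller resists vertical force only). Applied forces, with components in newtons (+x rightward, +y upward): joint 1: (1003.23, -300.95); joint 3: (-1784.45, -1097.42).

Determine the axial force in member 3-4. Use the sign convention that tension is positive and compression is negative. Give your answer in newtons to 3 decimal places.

-427.341

N=6 nodes, M=9 members, R=3 reactions → 2N=12, M+R=12
member 0 (0-1): L=3.6319, (cx,cy)=(0.2987,0.9543)
member 1 (0-2): L=2.2870, (cx,cy)=(1.0000,0.0000)
member 2 (1-2): L=3.6685, (cx,cy)=(0.3277,-0.9448)
member 3 (1-3): L=2.3860, (cx,cy)=(0.9950,-0.1002)
member 4 (2-3): L=3.4332, (cx,cy)=(0.3414,0.9399)
member 5 (2-4): L=2.2600, (cx,cy)=(1.0000,0.0000)
member 6 (3-4): L=3.4055, (cx,cy)=(0.3195,-0.9476)
member 7 (3-5): L=2.2411, (cx,cy)=(0.9999,0.0103)
member 8 (4-5): L=3.4485, (cx,cy)=(0.3344,0.9424)
solve A·x = −loads:
  F[0-1] = -1040.9635 N (compression)
  F[0-2] = -470.2370 N (compression)
  F[1-2] = +904.5538 N (tension)
  F[1-3] = -1618.7345 N (compression)
  F[2-3] = -909.2391 N (compression)
  F[2-4] = +136.5291 N (tension)
  F[3-4] = -427.3407 N (compression)
  F[3-5] = +0.0000 N (tension)
  F[4-5] = -0.0000 N (compression)
  Rx@0 = +781.2200 N
  Ry@0 = +993.4257 N
  Ry@4 = +404.9443 N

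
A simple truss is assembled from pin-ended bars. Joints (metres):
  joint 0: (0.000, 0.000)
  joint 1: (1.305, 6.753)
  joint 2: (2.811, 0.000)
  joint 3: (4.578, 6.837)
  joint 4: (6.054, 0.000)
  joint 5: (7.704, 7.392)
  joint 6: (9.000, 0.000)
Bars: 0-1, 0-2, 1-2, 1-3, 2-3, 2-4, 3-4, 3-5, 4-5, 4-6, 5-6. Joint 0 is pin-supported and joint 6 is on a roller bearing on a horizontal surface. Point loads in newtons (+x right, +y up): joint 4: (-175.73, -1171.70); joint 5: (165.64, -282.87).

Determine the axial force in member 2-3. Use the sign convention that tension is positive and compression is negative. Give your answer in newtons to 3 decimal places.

-294.532

N=7 nodes, M=11 members, R=3 reactions → 2N=14, M+R=14
member 0 (0-1): L=6.8779, (cx,cy)=(0.1897,0.9818)
member 1 (0-2): L=2.8110, (cx,cy)=(1.0000,0.0000)
member 2 (1-2): L=6.9189, (cx,cy)=(0.2177,-0.9760)
member 3 (1-3): L=3.2741, (cx,cy)=(0.9997,0.0257)
member 4 (2-3): L=7.0616, (cx,cy)=(0.2502,0.9682)
member 5 (2-4): L=3.2430, (cx,cy)=(1.0000,0.0000)
member 6 (3-4): L=6.9945, (cx,cy)=(0.2110,-0.9775)
member 7 (3-5): L=3.1749, (cx,cy)=(0.9846,0.1748)
member 8 (4-5): L=7.5739, (cx,cy)=(0.2179,0.9760)
member 9 (4-6): L=2.9460, (cx,cy)=(1.0000,0.0000)
member 10 (5-6): L=7.5048, (cx,cy)=(0.1727,-0.9850)
solve A·x = −loads:
  F[0-1] = -293.5566 N (compression)
  F[0-2] = +45.6086 N (tension)
  F[1-2] = +292.1676 N (tension)
  F[1-3] = -119.3325 N (compression)
  F[2-3] = -294.5322 N (compression)
  F[2-4] = +182.9025 N (tension)
  F[3-4] = +250.2196 N (tension)
  F[3-5] = -249.6384 N (compression)
  F[4-5] = +949.9309 N (tension)
  F[4-6] = +204.4892 N (tension)
  F[5-6] = -1184.1362 N (compression)
  Rx@0 = +10.0900 N
  Ry@0 = +288.2241 N
  Ry@6 = +1166.3459 N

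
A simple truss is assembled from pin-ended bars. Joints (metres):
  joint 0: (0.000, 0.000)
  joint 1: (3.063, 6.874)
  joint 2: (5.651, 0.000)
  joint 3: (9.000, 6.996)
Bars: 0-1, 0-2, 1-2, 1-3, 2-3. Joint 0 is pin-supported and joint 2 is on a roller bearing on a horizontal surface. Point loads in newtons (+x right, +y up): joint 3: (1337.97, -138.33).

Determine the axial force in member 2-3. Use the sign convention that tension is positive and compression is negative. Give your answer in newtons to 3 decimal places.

-185.671

N=4 nodes, M=5 members, R=3 reactions → 2N=8, M+R=8
member 0 (0-1): L=7.5255, (cx,cy)=(0.4070,0.9134)
member 1 (0-2): L=5.6510, (cx,cy)=(1.0000,0.0000)
member 2 (1-2): L=7.3450, (cx,cy)=(0.3523,-0.9359)
member 3 (1-3): L=5.9383, (cx,cy)=(0.9998,0.0205)
member 4 (2-3): L=7.7563, (cx,cy)=(0.4318,0.9020)
solve A·x = −loads:
  F[0-1] = +1903.1741 N (tension)
  F[0-2] = +563.3522 N (tension)
  F[1-2] = -1826.3867 N (compression)
  F[1-3] = +1418.4383 N (tension)
  F[2-3] = -185.6711 N (compression)
  Rx@0 = -1337.9700 N
  Ry@0 = -1738.4012 N
  Ry@2 = +1876.7312 N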